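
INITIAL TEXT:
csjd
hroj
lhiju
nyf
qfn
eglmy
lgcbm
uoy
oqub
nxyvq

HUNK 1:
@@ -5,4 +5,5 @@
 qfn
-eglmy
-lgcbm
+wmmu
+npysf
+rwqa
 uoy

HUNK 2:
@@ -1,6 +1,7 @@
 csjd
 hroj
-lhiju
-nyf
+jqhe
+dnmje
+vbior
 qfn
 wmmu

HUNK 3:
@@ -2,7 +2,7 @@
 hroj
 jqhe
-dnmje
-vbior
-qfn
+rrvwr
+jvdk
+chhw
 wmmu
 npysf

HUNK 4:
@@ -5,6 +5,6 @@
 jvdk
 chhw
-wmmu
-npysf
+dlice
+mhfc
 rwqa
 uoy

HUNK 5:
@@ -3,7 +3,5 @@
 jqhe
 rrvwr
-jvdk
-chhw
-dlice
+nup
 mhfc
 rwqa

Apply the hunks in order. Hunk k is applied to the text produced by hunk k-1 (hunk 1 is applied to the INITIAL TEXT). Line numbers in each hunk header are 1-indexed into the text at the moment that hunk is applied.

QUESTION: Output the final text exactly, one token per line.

Hunk 1: at line 5 remove [eglmy,lgcbm] add [wmmu,npysf,rwqa] -> 11 lines: csjd hroj lhiju nyf qfn wmmu npysf rwqa uoy oqub nxyvq
Hunk 2: at line 1 remove [lhiju,nyf] add [jqhe,dnmje,vbior] -> 12 lines: csjd hroj jqhe dnmje vbior qfn wmmu npysf rwqa uoy oqub nxyvq
Hunk 3: at line 2 remove [dnmje,vbior,qfn] add [rrvwr,jvdk,chhw] -> 12 lines: csjd hroj jqhe rrvwr jvdk chhw wmmu npysf rwqa uoy oqub nxyvq
Hunk 4: at line 5 remove [wmmu,npysf] add [dlice,mhfc] -> 12 lines: csjd hroj jqhe rrvwr jvdk chhw dlice mhfc rwqa uoy oqub nxyvq
Hunk 5: at line 3 remove [jvdk,chhw,dlice] add [nup] -> 10 lines: csjd hroj jqhe rrvwr nup mhfc rwqa uoy oqub nxyvq

Answer: csjd
hroj
jqhe
rrvwr
nup
mhfc
rwqa
uoy
oqub
nxyvq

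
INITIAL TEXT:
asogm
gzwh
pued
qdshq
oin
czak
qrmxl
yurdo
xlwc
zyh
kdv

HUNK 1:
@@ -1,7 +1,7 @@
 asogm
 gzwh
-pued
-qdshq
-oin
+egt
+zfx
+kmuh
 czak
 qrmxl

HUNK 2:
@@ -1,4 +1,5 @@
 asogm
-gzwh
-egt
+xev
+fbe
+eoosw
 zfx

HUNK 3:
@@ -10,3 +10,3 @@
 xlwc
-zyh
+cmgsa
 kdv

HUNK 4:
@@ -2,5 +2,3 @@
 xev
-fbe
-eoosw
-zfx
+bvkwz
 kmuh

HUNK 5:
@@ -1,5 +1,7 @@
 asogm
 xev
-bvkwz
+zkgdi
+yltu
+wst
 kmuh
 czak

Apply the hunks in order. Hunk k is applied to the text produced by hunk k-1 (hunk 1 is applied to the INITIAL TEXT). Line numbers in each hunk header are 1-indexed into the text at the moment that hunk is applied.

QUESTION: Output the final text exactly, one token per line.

Answer: asogm
xev
zkgdi
yltu
wst
kmuh
czak
qrmxl
yurdo
xlwc
cmgsa
kdv

Derivation:
Hunk 1: at line 1 remove [pued,qdshq,oin] add [egt,zfx,kmuh] -> 11 lines: asogm gzwh egt zfx kmuh czak qrmxl yurdo xlwc zyh kdv
Hunk 2: at line 1 remove [gzwh,egt] add [xev,fbe,eoosw] -> 12 lines: asogm xev fbe eoosw zfx kmuh czak qrmxl yurdo xlwc zyh kdv
Hunk 3: at line 10 remove [zyh] add [cmgsa] -> 12 lines: asogm xev fbe eoosw zfx kmuh czak qrmxl yurdo xlwc cmgsa kdv
Hunk 4: at line 2 remove [fbe,eoosw,zfx] add [bvkwz] -> 10 lines: asogm xev bvkwz kmuh czak qrmxl yurdo xlwc cmgsa kdv
Hunk 5: at line 1 remove [bvkwz] add [zkgdi,yltu,wst] -> 12 lines: asogm xev zkgdi yltu wst kmuh czak qrmxl yurdo xlwc cmgsa kdv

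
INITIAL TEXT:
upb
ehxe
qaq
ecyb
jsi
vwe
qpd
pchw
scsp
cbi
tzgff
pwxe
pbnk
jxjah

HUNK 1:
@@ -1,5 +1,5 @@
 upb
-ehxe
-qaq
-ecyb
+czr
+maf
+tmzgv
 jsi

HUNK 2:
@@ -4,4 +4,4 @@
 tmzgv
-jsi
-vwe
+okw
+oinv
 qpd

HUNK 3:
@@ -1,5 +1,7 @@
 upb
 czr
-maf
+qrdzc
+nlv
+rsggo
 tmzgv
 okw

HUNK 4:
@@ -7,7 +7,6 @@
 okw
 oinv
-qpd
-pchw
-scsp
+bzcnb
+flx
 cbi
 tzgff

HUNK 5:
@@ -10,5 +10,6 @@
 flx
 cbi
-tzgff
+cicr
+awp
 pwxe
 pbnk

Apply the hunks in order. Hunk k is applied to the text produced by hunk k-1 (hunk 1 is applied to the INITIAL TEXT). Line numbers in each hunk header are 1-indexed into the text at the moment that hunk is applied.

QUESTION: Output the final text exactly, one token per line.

Answer: upb
czr
qrdzc
nlv
rsggo
tmzgv
okw
oinv
bzcnb
flx
cbi
cicr
awp
pwxe
pbnk
jxjah

Derivation:
Hunk 1: at line 1 remove [ehxe,qaq,ecyb] add [czr,maf,tmzgv] -> 14 lines: upb czr maf tmzgv jsi vwe qpd pchw scsp cbi tzgff pwxe pbnk jxjah
Hunk 2: at line 4 remove [jsi,vwe] add [okw,oinv] -> 14 lines: upb czr maf tmzgv okw oinv qpd pchw scsp cbi tzgff pwxe pbnk jxjah
Hunk 3: at line 1 remove [maf] add [qrdzc,nlv,rsggo] -> 16 lines: upb czr qrdzc nlv rsggo tmzgv okw oinv qpd pchw scsp cbi tzgff pwxe pbnk jxjah
Hunk 4: at line 7 remove [qpd,pchw,scsp] add [bzcnb,flx] -> 15 lines: upb czr qrdzc nlv rsggo tmzgv okw oinv bzcnb flx cbi tzgff pwxe pbnk jxjah
Hunk 5: at line 10 remove [tzgff] add [cicr,awp] -> 16 lines: upb czr qrdzc nlv rsggo tmzgv okw oinv bzcnb flx cbi cicr awp pwxe pbnk jxjah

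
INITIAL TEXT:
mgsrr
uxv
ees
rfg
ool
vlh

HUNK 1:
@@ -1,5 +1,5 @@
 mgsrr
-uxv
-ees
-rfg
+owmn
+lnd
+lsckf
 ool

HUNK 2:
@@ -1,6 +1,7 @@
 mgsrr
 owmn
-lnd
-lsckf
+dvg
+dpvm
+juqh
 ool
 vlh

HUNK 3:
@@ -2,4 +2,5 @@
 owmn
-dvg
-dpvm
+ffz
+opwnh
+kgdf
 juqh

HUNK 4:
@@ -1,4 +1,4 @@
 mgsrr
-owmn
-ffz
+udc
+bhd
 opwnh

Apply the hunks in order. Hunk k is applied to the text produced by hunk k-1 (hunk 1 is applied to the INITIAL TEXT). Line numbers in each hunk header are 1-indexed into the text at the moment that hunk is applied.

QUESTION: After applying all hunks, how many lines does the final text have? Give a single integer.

Answer: 8

Derivation:
Hunk 1: at line 1 remove [uxv,ees,rfg] add [owmn,lnd,lsckf] -> 6 lines: mgsrr owmn lnd lsckf ool vlh
Hunk 2: at line 1 remove [lnd,lsckf] add [dvg,dpvm,juqh] -> 7 lines: mgsrr owmn dvg dpvm juqh ool vlh
Hunk 3: at line 2 remove [dvg,dpvm] add [ffz,opwnh,kgdf] -> 8 lines: mgsrr owmn ffz opwnh kgdf juqh ool vlh
Hunk 4: at line 1 remove [owmn,ffz] add [udc,bhd] -> 8 lines: mgsrr udc bhd opwnh kgdf juqh ool vlh
Final line count: 8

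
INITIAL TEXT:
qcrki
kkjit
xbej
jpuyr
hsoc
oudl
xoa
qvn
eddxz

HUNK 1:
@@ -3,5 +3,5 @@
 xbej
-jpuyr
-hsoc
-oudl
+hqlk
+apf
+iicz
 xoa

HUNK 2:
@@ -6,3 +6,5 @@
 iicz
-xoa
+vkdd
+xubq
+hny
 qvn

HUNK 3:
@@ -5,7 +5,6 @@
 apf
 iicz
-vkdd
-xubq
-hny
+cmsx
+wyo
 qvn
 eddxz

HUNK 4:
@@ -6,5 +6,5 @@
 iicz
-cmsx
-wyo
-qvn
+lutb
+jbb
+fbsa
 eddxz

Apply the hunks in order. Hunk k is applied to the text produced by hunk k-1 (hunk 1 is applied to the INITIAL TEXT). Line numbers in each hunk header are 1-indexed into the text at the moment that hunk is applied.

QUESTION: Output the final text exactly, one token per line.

Hunk 1: at line 3 remove [jpuyr,hsoc,oudl] add [hqlk,apf,iicz] -> 9 lines: qcrki kkjit xbej hqlk apf iicz xoa qvn eddxz
Hunk 2: at line 6 remove [xoa] add [vkdd,xubq,hny] -> 11 lines: qcrki kkjit xbej hqlk apf iicz vkdd xubq hny qvn eddxz
Hunk 3: at line 5 remove [vkdd,xubq,hny] add [cmsx,wyo] -> 10 lines: qcrki kkjit xbej hqlk apf iicz cmsx wyo qvn eddxz
Hunk 4: at line 6 remove [cmsx,wyo,qvn] add [lutb,jbb,fbsa] -> 10 lines: qcrki kkjit xbej hqlk apf iicz lutb jbb fbsa eddxz

Answer: qcrki
kkjit
xbej
hqlk
apf
iicz
lutb
jbb
fbsa
eddxz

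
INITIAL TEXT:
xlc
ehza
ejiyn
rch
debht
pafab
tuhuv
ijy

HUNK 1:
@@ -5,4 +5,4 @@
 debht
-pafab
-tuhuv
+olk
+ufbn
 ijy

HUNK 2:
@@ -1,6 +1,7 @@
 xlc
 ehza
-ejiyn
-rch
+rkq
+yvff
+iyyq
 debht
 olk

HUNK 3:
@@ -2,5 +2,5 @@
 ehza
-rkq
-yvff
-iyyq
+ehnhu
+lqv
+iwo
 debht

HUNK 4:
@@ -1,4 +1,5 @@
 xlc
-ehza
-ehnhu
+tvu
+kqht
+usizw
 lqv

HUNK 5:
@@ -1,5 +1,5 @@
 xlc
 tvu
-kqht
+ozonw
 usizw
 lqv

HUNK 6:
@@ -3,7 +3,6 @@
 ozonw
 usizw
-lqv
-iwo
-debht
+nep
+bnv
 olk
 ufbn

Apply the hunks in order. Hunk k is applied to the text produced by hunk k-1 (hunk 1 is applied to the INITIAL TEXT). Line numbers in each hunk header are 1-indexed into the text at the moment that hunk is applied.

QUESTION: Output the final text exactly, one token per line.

Hunk 1: at line 5 remove [pafab,tuhuv] add [olk,ufbn] -> 8 lines: xlc ehza ejiyn rch debht olk ufbn ijy
Hunk 2: at line 1 remove [ejiyn,rch] add [rkq,yvff,iyyq] -> 9 lines: xlc ehza rkq yvff iyyq debht olk ufbn ijy
Hunk 3: at line 2 remove [rkq,yvff,iyyq] add [ehnhu,lqv,iwo] -> 9 lines: xlc ehza ehnhu lqv iwo debht olk ufbn ijy
Hunk 4: at line 1 remove [ehza,ehnhu] add [tvu,kqht,usizw] -> 10 lines: xlc tvu kqht usizw lqv iwo debht olk ufbn ijy
Hunk 5: at line 1 remove [kqht] add [ozonw] -> 10 lines: xlc tvu ozonw usizw lqv iwo debht olk ufbn ijy
Hunk 6: at line 3 remove [lqv,iwo,debht] add [nep,bnv] -> 9 lines: xlc tvu ozonw usizw nep bnv olk ufbn ijy

Answer: xlc
tvu
ozonw
usizw
nep
bnv
olk
ufbn
ijy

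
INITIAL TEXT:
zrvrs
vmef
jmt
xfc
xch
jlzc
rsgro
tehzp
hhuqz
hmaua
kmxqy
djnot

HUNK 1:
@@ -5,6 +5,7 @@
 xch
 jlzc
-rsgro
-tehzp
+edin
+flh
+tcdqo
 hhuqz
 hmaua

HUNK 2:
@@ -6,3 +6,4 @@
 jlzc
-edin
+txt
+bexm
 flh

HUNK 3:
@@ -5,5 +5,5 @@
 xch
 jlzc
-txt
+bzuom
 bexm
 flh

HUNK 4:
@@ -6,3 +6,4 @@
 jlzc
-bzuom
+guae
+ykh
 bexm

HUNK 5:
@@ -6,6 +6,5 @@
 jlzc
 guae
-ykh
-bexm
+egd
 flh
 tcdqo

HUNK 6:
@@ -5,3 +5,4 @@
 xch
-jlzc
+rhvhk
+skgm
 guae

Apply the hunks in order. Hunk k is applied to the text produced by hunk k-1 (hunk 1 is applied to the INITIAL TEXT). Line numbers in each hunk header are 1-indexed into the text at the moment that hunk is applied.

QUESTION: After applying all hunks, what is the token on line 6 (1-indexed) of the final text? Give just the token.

Hunk 1: at line 5 remove [rsgro,tehzp] add [edin,flh,tcdqo] -> 13 lines: zrvrs vmef jmt xfc xch jlzc edin flh tcdqo hhuqz hmaua kmxqy djnot
Hunk 2: at line 6 remove [edin] add [txt,bexm] -> 14 lines: zrvrs vmef jmt xfc xch jlzc txt bexm flh tcdqo hhuqz hmaua kmxqy djnot
Hunk 3: at line 5 remove [txt] add [bzuom] -> 14 lines: zrvrs vmef jmt xfc xch jlzc bzuom bexm flh tcdqo hhuqz hmaua kmxqy djnot
Hunk 4: at line 6 remove [bzuom] add [guae,ykh] -> 15 lines: zrvrs vmef jmt xfc xch jlzc guae ykh bexm flh tcdqo hhuqz hmaua kmxqy djnot
Hunk 5: at line 6 remove [ykh,bexm] add [egd] -> 14 lines: zrvrs vmef jmt xfc xch jlzc guae egd flh tcdqo hhuqz hmaua kmxqy djnot
Hunk 6: at line 5 remove [jlzc] add [rhvhk,skgm] -> 15 lines: zrvrs vmef jmt xfc xch rhvhk skgm guae egd flh tcdqo hhuqz hmaua kmxqy djnot
Final line 6: rhvhk

Answer: rhvhk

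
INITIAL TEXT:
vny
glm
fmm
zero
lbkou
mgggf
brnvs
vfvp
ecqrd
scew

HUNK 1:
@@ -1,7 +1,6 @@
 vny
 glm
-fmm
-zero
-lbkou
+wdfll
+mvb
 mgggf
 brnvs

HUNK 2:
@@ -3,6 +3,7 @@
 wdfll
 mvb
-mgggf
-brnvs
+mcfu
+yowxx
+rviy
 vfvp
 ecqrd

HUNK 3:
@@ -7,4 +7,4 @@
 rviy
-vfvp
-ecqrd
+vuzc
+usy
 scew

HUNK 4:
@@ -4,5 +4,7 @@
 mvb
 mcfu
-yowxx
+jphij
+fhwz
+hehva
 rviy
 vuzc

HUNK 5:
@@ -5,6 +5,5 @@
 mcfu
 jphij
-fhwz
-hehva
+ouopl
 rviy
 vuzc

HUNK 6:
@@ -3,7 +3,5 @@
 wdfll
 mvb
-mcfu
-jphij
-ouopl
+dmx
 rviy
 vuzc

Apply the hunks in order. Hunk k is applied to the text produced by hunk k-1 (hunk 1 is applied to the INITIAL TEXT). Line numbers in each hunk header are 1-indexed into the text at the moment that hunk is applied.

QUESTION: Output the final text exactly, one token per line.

Answer: vny
glm
wdfll
mvb
dmx
rviy
vuzc
usy
scew

Derivation:
Hunk 1: at line 1 remove [fmm,zero,lbkou] add [wdfll,mvb] -> 9 lines: vny glm wdfll mvb mgggf brnvs vfvp ecqrd scew
Hunk 2: at line 3 remove [mgggf,brnvs] add [mcfu,yowxx,rviy] -> 10 lines: vny glm wdfll mvb mcfu yowxx rviy vfvp ecqrd scew
Hunk 3: at line 7 remove [vfvp,ecqrd] add [vuzc,usy] -> 10 lines: vny glm wdfll mvb mcfu yowxx rviy vuzc usy scew
Hunk 4: at line 4 remove [yowxx] add [jphij,fhwz,hehva] -> 12 lines: vny glm wdfll mvb mcfu jphij fhwz hehva rviy vuzc usy scew
Hunk 5: at line 5 remove [fhwz,hehva] add [ouopl] -> 11 lines: vny glm wdfll mvb mcfu jphij ouopl rviy vuzc usy scew
Hunk 6: at line 3 remove [mcfu,jphij,ouopl] add [dmx] -> 9 lines: vny glm wdfll mvb dmx rviy vuzc usy scew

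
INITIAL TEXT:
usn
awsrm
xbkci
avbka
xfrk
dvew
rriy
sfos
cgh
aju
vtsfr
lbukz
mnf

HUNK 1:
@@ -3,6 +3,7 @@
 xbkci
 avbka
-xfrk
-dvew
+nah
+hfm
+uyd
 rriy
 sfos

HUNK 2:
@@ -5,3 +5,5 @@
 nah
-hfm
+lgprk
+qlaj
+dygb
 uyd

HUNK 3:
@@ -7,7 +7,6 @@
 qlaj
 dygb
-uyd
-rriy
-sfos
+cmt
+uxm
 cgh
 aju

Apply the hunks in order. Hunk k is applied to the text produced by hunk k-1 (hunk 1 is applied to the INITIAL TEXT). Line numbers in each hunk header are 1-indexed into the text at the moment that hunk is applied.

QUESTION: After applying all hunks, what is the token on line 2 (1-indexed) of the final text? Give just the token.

Answer: awsrm

Derivation:
Hunk 1: at line 3 remove [xfrk,dvew] add [nah,hfm,uyd] -> 14 lines: usn awsrm xbkci avbka nah hfm uyd rriy sfos cgh aju vtsfr lbukz mnf
Hunk 2: at line 5 remove [hfm] add [lgprk,qlaj,dygb] -> 16 lines: usn awsrm xbkci avbka nah lgprk qlaj dygb uyd rriy sfos cgh aju vtsfr lbukz mnf
Hunk 3: at line 7 remove [uyd,rriy,sfos] add [cmt,uxm] -> 15 lines: usn awsrm xbkci avbka nah lgprk qlaj dygb cmt uxm cgh aju vtsfr lbukz mnf
Final line 2: awsrm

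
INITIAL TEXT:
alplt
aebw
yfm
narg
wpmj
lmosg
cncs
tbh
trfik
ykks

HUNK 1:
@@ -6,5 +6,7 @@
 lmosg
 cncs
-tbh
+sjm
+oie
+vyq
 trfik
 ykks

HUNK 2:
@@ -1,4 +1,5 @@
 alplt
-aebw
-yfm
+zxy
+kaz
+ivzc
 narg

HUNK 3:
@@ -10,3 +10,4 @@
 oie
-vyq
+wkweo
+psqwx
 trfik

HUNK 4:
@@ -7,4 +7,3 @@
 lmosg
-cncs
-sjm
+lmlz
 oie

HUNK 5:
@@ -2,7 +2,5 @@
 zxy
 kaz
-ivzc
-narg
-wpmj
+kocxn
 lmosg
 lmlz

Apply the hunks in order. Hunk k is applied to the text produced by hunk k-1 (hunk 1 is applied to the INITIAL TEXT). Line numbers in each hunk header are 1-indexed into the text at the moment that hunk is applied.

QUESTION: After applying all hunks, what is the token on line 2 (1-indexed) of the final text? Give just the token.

Hunk 1: at line 6 remove [tbh] add [sjm,oie,vyq] -> 12 lines: alplt aebw yfm narg wpmj lmosg cncs sjm oie vyq trfik ykks
Hunk 2: at line 1 remove [aebw,yfm] add [zxy,kaz,ivzc] -> 13 lines: alplt zxy kaz ivzc narg wpmj lmosg cncs sjm oie vyq trfik ykks
Hunk 3: at line 10 remove [vyq] add [wkweo,psqwx] -> 14 lines: alplt zxy kaz ivzc narg wpmj lmosg cncs sjm oie wkweo psqwx trfik ykks
Hunk 4: at line 7 remove [cncs,sjm] add [lmlz] -> 13 lines: alplt zxy kaz ivzc narg wpmj lmosg lmlz oie wkweo psqwx trfik ykks
Hunk 5: at line 2 remove [ivzc,narg,wpmj] add [kocxn] -> 11 lines: alplt zxy kaz kocxn lmosg lmlz oie wkweo psqwx trfik ykks
Final line 2: zxy

Answer: zxy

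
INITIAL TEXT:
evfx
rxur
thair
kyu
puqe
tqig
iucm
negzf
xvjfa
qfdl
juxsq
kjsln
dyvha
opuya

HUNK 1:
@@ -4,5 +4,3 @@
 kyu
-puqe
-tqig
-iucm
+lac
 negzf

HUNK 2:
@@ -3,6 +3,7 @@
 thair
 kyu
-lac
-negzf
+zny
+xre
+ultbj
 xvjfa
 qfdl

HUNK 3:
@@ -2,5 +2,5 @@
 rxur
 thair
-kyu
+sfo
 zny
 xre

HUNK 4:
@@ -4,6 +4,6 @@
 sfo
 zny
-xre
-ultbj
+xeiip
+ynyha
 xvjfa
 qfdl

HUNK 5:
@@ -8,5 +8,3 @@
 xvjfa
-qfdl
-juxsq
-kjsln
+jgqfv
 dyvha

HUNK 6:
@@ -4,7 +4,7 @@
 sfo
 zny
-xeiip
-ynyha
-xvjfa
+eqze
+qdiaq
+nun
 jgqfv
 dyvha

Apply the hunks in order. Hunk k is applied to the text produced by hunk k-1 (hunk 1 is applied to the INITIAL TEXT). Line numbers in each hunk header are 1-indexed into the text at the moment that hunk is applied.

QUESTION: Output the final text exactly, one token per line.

Hunk 1: at line 4 remove [puqe,tqig,iucm] add [lac] -> 12 lines: evfx rxur thair kyu lac negzf xvjfa qfdl juxsq kjsln dyvha opuya
Hunk 2: at line 3 remove [lac,negzf] add [zny,xre,ultbj] -> 13 lines: evfx rxur thair kyu zny xre ultbj xvjfa qfdl juxsq kjsln dyvha opuya
Hunk 3: at line 2 remove [kyu] add [sfo] -> 13 lines: evfx rxur thair sfo zny xre ultbj xvjfa qfdl juxsq kjsln dyvha opuya
Hunk 4: at line 4 remove [xre,ultbj] add [xeiip,ynyha] -> 13 lines: evfx rxur thair sfo zny xeiip ynyha xvjfa qfdl juxsq kjsln dyvha opuya
Hunk 5: at line 8 remove [qfdl,juxsq,kjsln] add [jgqfv] -> 11 lines: evfx rxur thair sfo zny xeiip ynyha xvjfa jgqfv dyvha opuya
Hunk 6: at line 4 remove [xeiip,ynyha,xvjfa] add [eqze,qdiaq,nun] -> 11 lines: evfx rxur thair sfo zny eqze qdiaq nun jgqfv dyvha opuya

Answer: evfx
rxur
thair
sfo
zny
eqze
qdiaq
nun
jgqfv
dyvha
opuya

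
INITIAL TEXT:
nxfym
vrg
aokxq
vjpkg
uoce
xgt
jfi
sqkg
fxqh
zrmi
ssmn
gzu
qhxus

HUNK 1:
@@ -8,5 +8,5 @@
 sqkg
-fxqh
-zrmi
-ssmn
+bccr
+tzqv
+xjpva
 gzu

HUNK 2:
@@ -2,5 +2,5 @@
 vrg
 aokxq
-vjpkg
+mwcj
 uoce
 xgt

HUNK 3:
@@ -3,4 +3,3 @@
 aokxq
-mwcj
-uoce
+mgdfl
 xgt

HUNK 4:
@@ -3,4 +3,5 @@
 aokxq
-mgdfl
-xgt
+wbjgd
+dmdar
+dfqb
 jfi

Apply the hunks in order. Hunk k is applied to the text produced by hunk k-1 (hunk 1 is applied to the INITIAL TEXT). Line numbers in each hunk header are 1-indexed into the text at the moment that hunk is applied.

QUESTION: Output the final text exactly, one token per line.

Answer: nxfym
vrg
aokxq
wbjgd
dmdar
dfqb
jfi
sqkg
bccr
tzqv
xjpva
gzu
qhxus

Derivation:
Hunk 1: at line 8 remove [fxqh,zrmi,ssmn] add [bccr,tzqv,xjpva] -> 13 lines: nxfym vrg aokxq vjpkg uoce xgt jfi sqkg bccr tzqv xjpva gzu qhxus
Hunk 2: at line 2 remove [vjpkg] add [mwcj] -> 13 lines: nxfym vrg aokxq mwcj uoce xgt jfi sqkg bccr tzqv xjpva gzu qhxus
Hunk 3: at line 3 remove [mwcj,uoce] add [mgdfl] -> 12 lines: nxfym vrg aokxq mgdfl xgt jfi sqkg bccr tzqv xjpva gzu qhxus
Hunk 4: at line 3 remove [mgdfl,xgt] add [wbjgd,dmdar,dfqb] -> 13 lines: nxfym vrg aokxq wbjgd dmdar dfqb jfi sqkg bccr tzqv xjpva gzu qhxus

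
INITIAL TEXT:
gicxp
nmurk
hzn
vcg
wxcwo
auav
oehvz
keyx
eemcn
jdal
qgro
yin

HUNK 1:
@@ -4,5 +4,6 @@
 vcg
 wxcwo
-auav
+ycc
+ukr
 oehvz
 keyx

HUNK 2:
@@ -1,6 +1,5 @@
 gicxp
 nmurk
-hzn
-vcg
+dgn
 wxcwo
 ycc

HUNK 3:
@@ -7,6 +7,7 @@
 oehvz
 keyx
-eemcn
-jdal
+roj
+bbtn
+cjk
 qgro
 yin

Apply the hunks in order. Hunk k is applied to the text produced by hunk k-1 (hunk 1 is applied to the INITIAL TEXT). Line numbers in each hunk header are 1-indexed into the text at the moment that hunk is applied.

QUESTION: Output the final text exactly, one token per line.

Hunk 1: at line 4 remove [auav] add [ycc,ukr] -> 13 lines: gicxp nmurk hzn vcg wxcwo ycc ukr oehvz keyx eemcn jdal qgro yin
Hunk 2: at line 1 remove [hzn,vcg] add [dgn] -> 12 lines: gicxp nmurk dgn wxcwo ycc ukr oehvz keyx eemcn jdal qgro yin
Hunk 3: at line 7 remove [eemcn,jdal] add [roj,bbtn,cjk] -> 13 lines: gicxp nmurk dgn wxcwo ycc ukr oehvz keyx roj bbtn cjk qgro yin

Answer: gicxp
nmurk
dgn
wxcwo
ycc
ukr
oehvz
keyx
roj
bbtn
cjk
qgro
yin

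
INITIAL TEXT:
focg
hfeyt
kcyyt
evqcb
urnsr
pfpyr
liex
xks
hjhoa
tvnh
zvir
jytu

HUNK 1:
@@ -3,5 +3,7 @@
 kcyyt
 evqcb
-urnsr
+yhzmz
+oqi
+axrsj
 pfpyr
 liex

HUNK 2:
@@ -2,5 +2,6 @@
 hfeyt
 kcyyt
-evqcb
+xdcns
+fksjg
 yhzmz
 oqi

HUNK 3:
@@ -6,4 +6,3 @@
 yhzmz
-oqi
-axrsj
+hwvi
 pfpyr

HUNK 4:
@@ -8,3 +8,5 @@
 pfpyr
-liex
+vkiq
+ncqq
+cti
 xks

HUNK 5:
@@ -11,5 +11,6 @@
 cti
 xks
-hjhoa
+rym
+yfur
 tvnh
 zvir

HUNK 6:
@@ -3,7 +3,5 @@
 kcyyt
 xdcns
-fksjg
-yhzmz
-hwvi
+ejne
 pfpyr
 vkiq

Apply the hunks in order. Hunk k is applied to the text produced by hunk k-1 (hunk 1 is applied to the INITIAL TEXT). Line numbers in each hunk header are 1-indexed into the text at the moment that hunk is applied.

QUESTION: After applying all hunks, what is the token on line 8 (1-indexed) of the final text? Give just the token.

Hunk 1: at line 3 remove [urnsr] add [yhzmz,oqi,axrsj] -> 14 lines: focg hfeyt kcyyt evqcb yhzmz oqi axrsj pfpyr liex xks hjhoa tvnh zvir jytu
Hunk 2: at line 2 remove [evqcb] add [xdcns,fksjg] -> 15 lines: focg hfeyt kcyyt xdcns fksjg yhzmz oqi axrsj pfpyr liex xks hjhoa tvnh zvir jytu
Hunk 3: at line 6 remove [oqi,axrsj] add [hwvi] -> 14 lines: focg hfeyt kcyyt xdcns fksjg yhzmz hwvi pfpyr liex xks hjhoa tvnh zvir jytu
Hunk 4: at line 8 remove [liex] add [vkiq,ncqq,cti] -> 16 lines: focg hfeyt kcyyt xdcns fksjg yhzmz hwvi pfpyr vkiq ncqq cti xks hjhoa tvnh zvir jytu
Hunk 5: at line 11 remove [hjhoa] add [rym,yfur] -> 17 lines: focg hfeyt kcyyt xdcns fksjg yhzmz hwvi pfpyr vkiq ncqq cti xks rym yfur tvnh zvir jytu
Hunk 6: at line 3 remove [fksjg,yhzmz,hwvi] add [ejne] -> 15 lines: focg hfeyt kcyyt xdcns ejne pfpyr vkiq ncqq cti xks rym yfur tvnh zvir jytu
Final line 8: ncqq

Answer: ncqq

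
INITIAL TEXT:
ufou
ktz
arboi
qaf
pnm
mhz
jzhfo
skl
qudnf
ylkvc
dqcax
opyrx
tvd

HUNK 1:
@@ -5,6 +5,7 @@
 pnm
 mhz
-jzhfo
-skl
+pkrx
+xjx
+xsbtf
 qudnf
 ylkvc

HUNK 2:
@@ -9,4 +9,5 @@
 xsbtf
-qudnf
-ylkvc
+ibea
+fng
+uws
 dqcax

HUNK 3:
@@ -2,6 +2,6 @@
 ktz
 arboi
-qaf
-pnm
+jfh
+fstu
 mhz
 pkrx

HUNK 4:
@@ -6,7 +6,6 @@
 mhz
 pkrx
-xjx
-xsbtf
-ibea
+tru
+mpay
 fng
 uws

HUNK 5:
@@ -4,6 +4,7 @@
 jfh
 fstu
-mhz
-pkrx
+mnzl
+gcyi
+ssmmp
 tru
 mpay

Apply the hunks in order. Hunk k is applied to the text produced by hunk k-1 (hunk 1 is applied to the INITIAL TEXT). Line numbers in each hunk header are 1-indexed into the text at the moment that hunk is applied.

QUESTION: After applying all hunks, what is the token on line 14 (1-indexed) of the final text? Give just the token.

Hunk 1: at line 5 remove [jzhfo,skl] add [pkrx,xjx,xsbtf] -> 14 lines: ufou ktz arboi qaf pnm mhz pkrx xjx xsbtf qudnf ylkvc dqcax opyrx tvd
Hunk 2: at line 9 remove [qudnf,ylkvc] add [ibea,fng,uws] -> 15 lines: ufou ktz arboi qaf pnm mhz pkrx xjx xsbtf ibea fng uws dqcax opyrx tvd
Hunk 3: at line 2 remove [qaf,pnm] add [jfh,fstu] -> 15 lines: ufou ktz arboi jfh fstu mhz pkrx xjx xsbtf ibea fng uws dqcax opyrx tvd
Hunk 4: at line 6 remove [xjx,xsbtf,ibea] add [tru,mpay] -> 14 lines: ufou ktz arboi jfh fstu mhz pkrx tru mpay fng uws dqcax opyrx tvd
Hunk 5: at line 4 remove [mhz,pkrx] add [mnzl,gcyi,ssmmp] -> 15 lines: ufou ktz arboi jfh fstu mnzl gcyi ssmmp tru mpay fng uws dqcax opyrx tvd
Final line 14: opyrx

Answer: opyrx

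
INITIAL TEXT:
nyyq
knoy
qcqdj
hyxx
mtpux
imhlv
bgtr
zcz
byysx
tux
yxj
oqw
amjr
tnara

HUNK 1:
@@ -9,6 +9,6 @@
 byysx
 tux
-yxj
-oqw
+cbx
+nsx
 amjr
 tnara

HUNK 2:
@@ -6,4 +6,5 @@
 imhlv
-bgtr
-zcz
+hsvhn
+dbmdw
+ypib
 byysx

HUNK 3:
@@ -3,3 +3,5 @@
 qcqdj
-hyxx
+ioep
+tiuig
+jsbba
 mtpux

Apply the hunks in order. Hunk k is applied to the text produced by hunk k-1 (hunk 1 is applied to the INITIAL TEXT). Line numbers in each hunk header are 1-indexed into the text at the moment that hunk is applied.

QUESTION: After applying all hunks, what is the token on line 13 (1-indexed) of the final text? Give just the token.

Hunk 1: at line 9 remove [yxj,oqw] add [cbx,nsx] -> 14 lines: nyyq knoy qcqdj hyxx mtpux imhlv bgtr zcz byysx tux cbx nsx amjr tnara
Hunk 2: at line 6 remove [bgtr,zcz] add [hsvhn,dbmdw,ypib] -> 15 lines: nyyq knoy qcqdj hyxx mtpux imhlv hsvhn dbmdw ypib byysx tux cbx nsx amjr tnara
Hunk 3: at line 3 remove [hyxx] add [ioep,tiuig,jsbba] -> 17 lines: nyyq knoy qcqdj ioep tiuig jsbba mtpux imhlv hsvhn dbmdw ypib byysx tux cbx nsx amjr tnara
Final line 13: tux

Answer: tux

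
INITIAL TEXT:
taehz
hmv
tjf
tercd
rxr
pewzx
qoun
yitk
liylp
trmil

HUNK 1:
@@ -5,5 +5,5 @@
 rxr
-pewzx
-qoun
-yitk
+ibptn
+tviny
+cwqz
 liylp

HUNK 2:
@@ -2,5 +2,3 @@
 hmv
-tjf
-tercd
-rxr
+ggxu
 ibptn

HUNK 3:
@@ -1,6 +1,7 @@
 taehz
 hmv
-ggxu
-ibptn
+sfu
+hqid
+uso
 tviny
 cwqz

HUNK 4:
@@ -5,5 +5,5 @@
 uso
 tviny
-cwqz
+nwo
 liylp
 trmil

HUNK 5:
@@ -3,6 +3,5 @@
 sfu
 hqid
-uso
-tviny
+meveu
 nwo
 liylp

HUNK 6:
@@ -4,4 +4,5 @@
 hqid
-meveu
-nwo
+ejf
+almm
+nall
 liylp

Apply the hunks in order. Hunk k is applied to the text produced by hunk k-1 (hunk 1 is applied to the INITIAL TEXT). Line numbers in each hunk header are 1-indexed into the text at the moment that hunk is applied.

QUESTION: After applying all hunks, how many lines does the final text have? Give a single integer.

Answer: 9

Derivation:
Hunk 1: at line 5 remove [pewzx,qoun,yitk] add [ibptn,tviny,cwqz] -> 10 lines: taehz hmv tjf tercd rxr ibptn tviny cwqz liylp trmil
Hunk 2: at line 2 remove [tjf,tercd,rxr] add [ggxu] -> 8 lines: taehz hmv ggxu ibptn tviny cwqz liylp trmil
Hunk 3: at line 1 remove [ggxu,ibptn] add [sfu,hqid,uso] -> 9 lines: taehz hmv sfu hqid uso tviny cwqz liylp trmil
Hunk 4: at line 5 remove [cwqz] add [nwo] -> 9 lines: taehz hmv sfu hqid uso tviny nwo liylp trmil
Hunk 5: at line 3 remove [uso,tviny] add [meveu] -> 8 lines: taehz hmv sfu hqid meveu nwo liylp trmil
Hunk 6: at line 4 remove [meveu,nwo] add [ejf,almm,nall] -> 9 lines: taehz hmv sfu hqid ejf almm nall liylp trmil
Final line count: 9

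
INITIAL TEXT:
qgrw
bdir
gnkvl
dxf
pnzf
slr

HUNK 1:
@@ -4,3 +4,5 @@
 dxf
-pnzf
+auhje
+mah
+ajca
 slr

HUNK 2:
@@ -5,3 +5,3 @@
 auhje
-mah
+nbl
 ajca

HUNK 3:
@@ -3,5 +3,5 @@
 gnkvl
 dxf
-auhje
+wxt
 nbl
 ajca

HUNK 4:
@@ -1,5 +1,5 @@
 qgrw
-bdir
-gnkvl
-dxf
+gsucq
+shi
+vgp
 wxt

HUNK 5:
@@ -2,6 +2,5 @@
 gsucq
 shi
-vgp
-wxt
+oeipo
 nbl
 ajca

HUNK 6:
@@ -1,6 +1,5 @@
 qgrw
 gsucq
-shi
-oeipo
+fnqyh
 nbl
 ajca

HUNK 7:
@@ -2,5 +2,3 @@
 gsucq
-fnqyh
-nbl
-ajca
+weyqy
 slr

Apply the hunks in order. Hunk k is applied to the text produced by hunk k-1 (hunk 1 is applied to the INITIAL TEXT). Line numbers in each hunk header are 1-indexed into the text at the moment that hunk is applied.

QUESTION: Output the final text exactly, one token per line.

Hunk 1: at line 4 remove [pnzf] add [auhje,mah,ajca] -> 8 lines: qgrw bdir gnkvl dxf auhje mah ajca slr
Hunk 2: at line 5 remove [mah] add [nbl] -> 8 lines: qgrw bdir gnkvl dxf auhje nbl ajca slr
Hunk 3: at line 3 remove [auhje] add [wxt] -> 8 lines: qgrw bdir gnkvl dxf wxt nbl ajca slr
Hunk 4: at line 1 remove [bdir,gnkvl,dxf] add [gsucq,shi,vgp] -> 8 lines: qgrw gsucq shi vgp wxt nbl ajca slr
Hunk 5: at line 2 remove [vgp,wxt] add [oeipo] -> 7 lines: qgrw gsucq shi oeipo nbl ajca slr
Hunk 6: at line 1 remove [shi,oeipo] add [fnqyh] -> 6 lines: qgrw gsucq fnqyh nbl ajca slr
Hunk 7: at line 2 remove [fnqyh,nbl,ajca] add [weyqy] -> 4 lines: qgrw gsucq weyqy slr

Answer: qgrw
gsucq
weyqy
slr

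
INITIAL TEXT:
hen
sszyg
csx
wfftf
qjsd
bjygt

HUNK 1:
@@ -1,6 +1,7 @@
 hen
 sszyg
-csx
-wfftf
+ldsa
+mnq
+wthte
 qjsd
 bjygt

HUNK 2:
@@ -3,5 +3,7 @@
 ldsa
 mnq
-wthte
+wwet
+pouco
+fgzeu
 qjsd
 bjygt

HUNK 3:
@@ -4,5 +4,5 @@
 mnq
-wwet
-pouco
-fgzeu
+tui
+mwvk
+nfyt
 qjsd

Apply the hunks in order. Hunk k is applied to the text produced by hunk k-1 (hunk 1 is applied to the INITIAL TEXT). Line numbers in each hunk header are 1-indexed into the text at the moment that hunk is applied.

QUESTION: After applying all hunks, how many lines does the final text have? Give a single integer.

Hunk 1: at line 1 remove [csx,wfftf] add [ldsa,mnq,wthte] -> 7 lines: hen sszyg ldsa mnq wthte qjsd bjygt
Hunk 2: at line 3 remove [wthte] add [wwet,pouco,fgzeu] -> 9 lines: hen sszyg ldsa mnq wwet pouco fgzeu qjsd bjygt
Hunk 3: at line 4 remove [wwet,pouco,fgzeu] add [tui,mwvk,nfyt] -> 9 lines: hen sszyg ldsa mnq tui mwvk nfyt qjsd bjygt
Final line count: 9

Answer: 9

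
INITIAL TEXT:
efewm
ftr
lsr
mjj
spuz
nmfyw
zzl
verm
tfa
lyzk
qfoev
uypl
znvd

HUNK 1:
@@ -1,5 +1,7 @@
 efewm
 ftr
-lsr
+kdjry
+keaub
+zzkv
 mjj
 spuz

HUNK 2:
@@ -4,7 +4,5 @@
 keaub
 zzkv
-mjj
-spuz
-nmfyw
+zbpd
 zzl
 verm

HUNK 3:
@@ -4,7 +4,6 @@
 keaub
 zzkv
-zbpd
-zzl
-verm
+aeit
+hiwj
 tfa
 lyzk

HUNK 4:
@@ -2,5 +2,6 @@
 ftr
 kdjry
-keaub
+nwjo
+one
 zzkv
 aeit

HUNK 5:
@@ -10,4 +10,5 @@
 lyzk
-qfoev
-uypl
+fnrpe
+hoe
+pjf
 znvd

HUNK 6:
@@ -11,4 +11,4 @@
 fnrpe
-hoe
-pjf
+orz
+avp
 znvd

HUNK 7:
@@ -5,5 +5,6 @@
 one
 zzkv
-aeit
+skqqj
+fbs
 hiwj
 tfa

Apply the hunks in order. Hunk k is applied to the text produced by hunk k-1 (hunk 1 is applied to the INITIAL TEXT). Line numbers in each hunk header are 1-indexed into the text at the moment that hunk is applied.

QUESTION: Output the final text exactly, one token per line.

Hunk 1: at line 1 remove [lsr] add [kdjry,keaub,zzkv] -> 15 lines: efewm ftr kdjry keaub zzkv mjj spuz nmfyw zzl verm tfa lyzk qfoev uypl znvd
Hunk 2: at line 4 remove [mjj,spuz,nmfyw] add [zbpd] -> 13 lines: efewm ftr kdjry keaub zzkv zbpd zzl verm tfa lyzk qfoev uypl znvd
Hunk 3: at line 4 remove [zbpd,zzl,verm] add [aeit,hiwj] -> 12 lines: efewm ftr kdjry keaub zzkv aeit hiwj tfa lyzk qfoev uypl znvd
Hunk 4: at line 2 remove [keaub] add [nwjo,one] -> 13 lines: efewm ftr kdjry nwjo one zzkv aeit hiwj tfa lyzk qfoev uypl znvd
Hunk 5: at line 10 remove [qfoev,uypl] add [fnrpe,hoe,pjf] -> 14 lines: efewm ftr kdjry nwjo one zzkv aeit hiwj tfa lyzk fnrpe hoe pjf znvd
Hunk 6: at line 11 remove [hoe,pjf] add [orz,avp] -> 14 lines: efewm ftr kdjry nwjo one zzkv aeit hiwj tfa lyzk fnrpe orz avp znvd
Hunk 7: at line 5 remove [aeit] add [skqqj,fbs] -> 15 lines: efewm ftr kdjry nwjo one zzkv skqqj fbs hiwj tfa lyzk fnrpe orz avp znvd

Answer: efewm
ftr
kdjry
nwjo
one
zzkv
skqqj
fbs
hiwj
tfa
lyzk
fnrpe
orz
avp
znvd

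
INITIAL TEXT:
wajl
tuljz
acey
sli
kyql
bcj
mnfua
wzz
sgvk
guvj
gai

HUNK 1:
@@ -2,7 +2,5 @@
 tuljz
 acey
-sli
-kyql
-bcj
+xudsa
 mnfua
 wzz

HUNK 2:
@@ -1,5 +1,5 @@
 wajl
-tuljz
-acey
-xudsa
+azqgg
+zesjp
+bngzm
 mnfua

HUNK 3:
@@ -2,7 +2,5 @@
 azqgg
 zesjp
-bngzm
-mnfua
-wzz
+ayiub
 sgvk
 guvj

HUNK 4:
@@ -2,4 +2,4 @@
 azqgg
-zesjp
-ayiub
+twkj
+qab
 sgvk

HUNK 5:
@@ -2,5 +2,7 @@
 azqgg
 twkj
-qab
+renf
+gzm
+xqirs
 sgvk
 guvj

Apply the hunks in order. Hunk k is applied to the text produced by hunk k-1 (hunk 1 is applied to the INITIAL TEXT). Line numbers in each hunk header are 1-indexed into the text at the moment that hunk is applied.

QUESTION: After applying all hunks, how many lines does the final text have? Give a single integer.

Answer: 9

Derivation:
Hunk 1: at line 2 remove [sli,kyql,bcj] add [xudsa] -> 9 lines: wajl tuljz acey xudsa mnfua wzz sgvk guvj gai
Hunk 2: at line 1 remove [tuljz,acey,xudsa] add [azqgg,zesjp,bngzm] -> 9 lines: wajl azqgg zesjp bngzm mnfua wzz sgvk guvj gai
Hunk 3: at line 2 remove [bngzm,mnfua,wzz] add [ayiub] -> 7 lines: wajl azqgg zesjp ayiub sgvk guvj gai
Hunk 4: at line 2 remove [zesjp,ayiub] add [twkj,qab] -> 7 lines: wajl azqgg twkj qab sgvk guvj gai
Hunk 5: at line 2 remove [qab] add [renf,gzm,xqirs] -> 9 lines: wajl azqgg twkj renf gzm xqirs sgvk guvj gai
Final line count: 9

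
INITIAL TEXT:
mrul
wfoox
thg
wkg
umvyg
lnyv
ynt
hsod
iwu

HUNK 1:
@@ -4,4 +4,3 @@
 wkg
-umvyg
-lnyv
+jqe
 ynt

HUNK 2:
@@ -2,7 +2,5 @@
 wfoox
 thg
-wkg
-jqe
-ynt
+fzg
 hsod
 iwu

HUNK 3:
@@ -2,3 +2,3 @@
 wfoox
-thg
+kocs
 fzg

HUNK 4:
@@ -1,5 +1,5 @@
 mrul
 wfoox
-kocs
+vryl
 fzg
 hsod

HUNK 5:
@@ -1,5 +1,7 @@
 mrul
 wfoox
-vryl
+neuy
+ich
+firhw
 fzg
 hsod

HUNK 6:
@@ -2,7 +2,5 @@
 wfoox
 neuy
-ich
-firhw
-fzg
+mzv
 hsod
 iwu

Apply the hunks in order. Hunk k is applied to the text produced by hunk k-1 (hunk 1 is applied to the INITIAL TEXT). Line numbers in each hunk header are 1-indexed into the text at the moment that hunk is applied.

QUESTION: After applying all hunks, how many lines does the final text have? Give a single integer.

Answer: 6

Derivation:
Hunk 1: at line 4 remove [umvyg,lnyv] add [jqe] -> 8 lines: mrul wfoox thg wkg jqe ynt hsod iwu
Hunk 2: at line 2 remove [wkg,jqe,ynt] add [fzg] -> 6 lines: mrul wfoox thg fzg hsod iwu
Hunk 3: at line 2 remove [thg] add [kocs] -> 6 lines: mrul wfoox kocs fzg hsod iwu
Hunk 4: at line 1 remove [kocs] add [vryl] -> 6 lines: mrul wfoox vryl fzg hsod iwu
Hunk 5: at line 1 remove [vryl] add [neuy,ich,firhw] -> 8 lines: mrul wfoox neuy ich firhw fzg hsod iwu
Hunk 6: at line 2 remove [ich,firhw,fzg] add [mzv] -> 6 lines: mrul wfoox neuy mzv hsod iwu
Final line count: 6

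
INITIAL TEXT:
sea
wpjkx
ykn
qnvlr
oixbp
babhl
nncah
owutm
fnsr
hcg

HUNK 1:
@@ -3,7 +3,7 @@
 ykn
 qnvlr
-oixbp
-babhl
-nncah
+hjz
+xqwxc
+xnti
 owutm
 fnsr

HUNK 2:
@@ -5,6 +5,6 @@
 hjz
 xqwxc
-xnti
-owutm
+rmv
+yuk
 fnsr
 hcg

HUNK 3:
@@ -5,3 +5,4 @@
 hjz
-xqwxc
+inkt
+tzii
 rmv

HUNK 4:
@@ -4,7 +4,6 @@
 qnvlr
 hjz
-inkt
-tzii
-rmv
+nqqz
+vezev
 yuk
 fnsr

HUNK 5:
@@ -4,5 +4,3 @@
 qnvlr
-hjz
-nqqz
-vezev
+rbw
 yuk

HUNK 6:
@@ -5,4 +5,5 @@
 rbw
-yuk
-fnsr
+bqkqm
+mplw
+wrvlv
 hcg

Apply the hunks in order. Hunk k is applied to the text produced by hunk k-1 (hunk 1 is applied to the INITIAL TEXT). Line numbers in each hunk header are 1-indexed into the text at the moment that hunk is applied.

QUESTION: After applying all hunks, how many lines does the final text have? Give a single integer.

Answer: 9

Derivation:
Hunk 1: at line 3 remove [oixbp,babhl,nncah] add [hjz,xqwxc,xnti] -> 10 lines: sea wpjkx ykn qnvlr hjz xqwxc xnti owutm fnsr hcg
Hunk 2: at line 5 remove [xnti,owutm] add [rmv,yuk] -> 10 lines: sea wpjkx ykn qnvlr hjz xqwxc rmv yuk fnsr hcg
Hunk 3: at line 5 remove [xqwxc] add [inkt,tzii] -> 11 lines: sea wpjkx ykn qnvlr hjz inkt tzii rmv yuk fnsr hcg
Hunk 4: at line 4 remove [inkt,tzii,rmv] add [nqqz,vezev] -> 10 lines: sea wpjkx ykn qnvlr hjz nqqz vezev yuk fnsr hcg
Hunk 5: at line 4 remove [hjz,nqqz,vezev] add [rbw] -> 8 lines: sea wpjkx ykn qnvlr rbw yuk fnsr hcg
Hunk 6: at line 5 remove [yuk,fnsr] add [bqkqm,mplw,wrvlv] -> 9 lines: sea wpjkx ykn qnvlr rbw bqkqm mplw wrvlv hcg
Final line count: 9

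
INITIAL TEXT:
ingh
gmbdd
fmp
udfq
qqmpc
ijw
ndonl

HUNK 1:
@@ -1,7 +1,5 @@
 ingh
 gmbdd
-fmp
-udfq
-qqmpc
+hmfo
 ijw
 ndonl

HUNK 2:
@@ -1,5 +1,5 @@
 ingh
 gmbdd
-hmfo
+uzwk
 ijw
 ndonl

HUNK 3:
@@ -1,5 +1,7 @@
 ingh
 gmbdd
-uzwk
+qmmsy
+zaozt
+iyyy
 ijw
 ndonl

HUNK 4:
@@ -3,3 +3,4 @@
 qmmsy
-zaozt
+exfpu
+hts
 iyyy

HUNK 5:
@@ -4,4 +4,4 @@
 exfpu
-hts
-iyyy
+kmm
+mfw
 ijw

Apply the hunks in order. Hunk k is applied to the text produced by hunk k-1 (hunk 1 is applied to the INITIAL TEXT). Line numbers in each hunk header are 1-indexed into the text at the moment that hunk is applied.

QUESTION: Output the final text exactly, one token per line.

Hunk 1: at line 1 remove [fmp,udfq,qqmpc] add [hmfo] -> 5 lines: ingh gmbdd hmfo ijw ndonl
Hunk 2: at line 1 remove [hmfo] add [uzwk] -> 5 lines: ingh gmbdd uzwk ijw ndonl
Hunk 3: at line 1 remove [uzwk] add [qmmsy,zaozt,iyyy] -> 7 lines: ingh gmbdd qmmsy zaozt iyyy ijw ndonl
Hunk 4: at line 3 remove [zaozt] add [exfpu,hts] -> 8 lines: ingh gmbdd qmmsy exfpu hts iyyy ijw ndonl
Hunk 5: at line 4 remove [hts,iyyy] add [kmm,mfw] -> 8 lines: ingh gmbdd qmmsy exfpu kmm mfw ijw ndonl

Answer: ingh
gmbdd
qmmsy
exfpu
kmm
mfw
ijw
ndonl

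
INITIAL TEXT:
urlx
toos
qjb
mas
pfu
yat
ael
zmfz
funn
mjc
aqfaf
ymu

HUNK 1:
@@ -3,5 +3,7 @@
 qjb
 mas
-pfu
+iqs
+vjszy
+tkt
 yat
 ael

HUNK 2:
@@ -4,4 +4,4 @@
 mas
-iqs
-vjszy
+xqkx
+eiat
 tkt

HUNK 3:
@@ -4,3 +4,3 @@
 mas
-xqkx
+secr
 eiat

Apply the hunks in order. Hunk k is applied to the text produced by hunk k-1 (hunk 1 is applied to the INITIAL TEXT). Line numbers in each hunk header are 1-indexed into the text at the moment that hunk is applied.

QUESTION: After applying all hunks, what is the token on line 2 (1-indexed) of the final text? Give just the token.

Answer: toos

Derivation:
Hunk 1: at line 3 remove [pfu] add [iqs,vjszy,tkt] -> 14 lines: urlx toos qjb mas iqs vjszy tkt yat ael zmfz funn mjc aqfaf ymu
Hunk 2: at line 4 remove [iqs,vjszy] add [xqkx,eiat] -> 14 lines: urlx toos qjb mas xqkx eiat tkt yat ael zmfz funn mjc aqfaf ymu
Hunk 3: at line 4 remove [xqkx] add [secr] -> 14 lines: urlx toos qjb mas secr eiat tkt yat ael zmfz funn mjc aqfaf ymu
Final line 2: toos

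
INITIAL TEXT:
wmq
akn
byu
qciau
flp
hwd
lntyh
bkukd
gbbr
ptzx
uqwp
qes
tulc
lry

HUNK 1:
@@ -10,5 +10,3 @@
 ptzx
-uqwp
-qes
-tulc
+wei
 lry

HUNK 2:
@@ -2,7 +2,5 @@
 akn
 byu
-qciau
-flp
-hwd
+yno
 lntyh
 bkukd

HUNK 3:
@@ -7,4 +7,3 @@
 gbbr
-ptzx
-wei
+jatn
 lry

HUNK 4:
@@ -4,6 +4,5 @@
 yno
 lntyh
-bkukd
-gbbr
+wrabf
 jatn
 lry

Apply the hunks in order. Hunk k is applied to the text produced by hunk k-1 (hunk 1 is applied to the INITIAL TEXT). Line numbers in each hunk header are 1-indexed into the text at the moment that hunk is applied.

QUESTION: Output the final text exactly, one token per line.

Hunk 1: at line 10 remove [uqwp,qes,tulc] add [wei] -> 12 lines: wmq akn byu qciau flp hwd lntyh bkukd gbbr ptzx wei lry
Hunk 2: at line 2 remove [qciau,flp,hwd] add [yno] -> 10 lines: wmq akn byu yno lntyh bkukd gbbr ptzx wei lry
Hunk 3: at line 7 remove [ptzx,wei] add [jatn] -> 9 lines: wmq akn byu yno lntyh bkukd gbbr jatn lry
Hunk 4: at line 4 remove [bkukd,gbbr] add [wrabf] -> 8 lines: wmq akn byu yno lntyh wrabf jatn lry

Answer: wmq
akn
byu
yno
lntyh
wrabf
jatn
lry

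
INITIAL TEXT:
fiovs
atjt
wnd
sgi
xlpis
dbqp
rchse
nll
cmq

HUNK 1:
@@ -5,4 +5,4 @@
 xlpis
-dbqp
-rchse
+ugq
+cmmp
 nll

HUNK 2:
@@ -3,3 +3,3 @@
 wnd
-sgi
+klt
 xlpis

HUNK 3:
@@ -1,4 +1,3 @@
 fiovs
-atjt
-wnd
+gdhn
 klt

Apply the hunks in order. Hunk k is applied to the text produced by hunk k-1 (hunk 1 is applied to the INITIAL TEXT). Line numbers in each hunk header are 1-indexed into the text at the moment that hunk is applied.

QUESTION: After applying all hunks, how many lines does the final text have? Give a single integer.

Hunk 1: at line 5 remove [dbqp,rchse] add [ugq,cmmp] -> 9 lines: fiovs atjt wnd sgi xlpis ugq cmmp nll cmq
Hunk 2: at line 3 remove [sgi] add [klt] -> 9 lines: fiovs atjt wnd klt xlpis ugq cmmp nll cmq
Hunk 3: at line 1 remove [atjt,wnd] add [gdhn] -> 8 lines: fiovs gdhn klt xlpis ugq cmmp nll cmq
Final line count: 8

Answer: 8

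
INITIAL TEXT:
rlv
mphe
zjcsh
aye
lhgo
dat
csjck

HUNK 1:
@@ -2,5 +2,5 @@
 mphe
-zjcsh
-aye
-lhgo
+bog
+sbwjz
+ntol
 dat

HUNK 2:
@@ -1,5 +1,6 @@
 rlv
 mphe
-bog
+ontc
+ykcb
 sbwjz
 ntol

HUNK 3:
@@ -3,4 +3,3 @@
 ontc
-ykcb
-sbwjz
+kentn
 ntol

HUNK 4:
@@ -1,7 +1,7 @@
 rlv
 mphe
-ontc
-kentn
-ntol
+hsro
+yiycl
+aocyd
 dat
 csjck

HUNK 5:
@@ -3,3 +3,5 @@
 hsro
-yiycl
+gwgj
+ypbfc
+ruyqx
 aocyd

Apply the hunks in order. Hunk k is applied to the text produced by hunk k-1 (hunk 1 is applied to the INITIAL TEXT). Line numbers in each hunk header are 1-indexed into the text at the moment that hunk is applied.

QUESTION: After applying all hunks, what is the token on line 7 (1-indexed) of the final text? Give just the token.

Answer: aocyd

Derivation:
Hunk 1: at line 2 remove [zjcsh,aye,lhgo] add [bog,sbwjz,ntol] -> 7 lines: rlv mphe bog sbwjz ntol dat csjck
Hunk 2: at line 1 remove [bog] add [ontc,ykcb] -> 8 lines: rlv mphe ontc ykcb sbwjz ntol dat csjck
Hunk 3: at line 3 remove [ykcb,sbwjz] add [kentn] -> 7 lines: rlv mphe ontc kentn ntol dat csjck
Hunk 4: at line 1 remove [ontc,kentn,ntol] add [hsro,yiycl,aocyd] -> 7 lines: rlv mphe hsro yiycl aocyd dat csjck
Hunk 5: at line 3 remove [yiycl] add [gwgj,ypbfc,ruyqx] -> 9 lines: rlv mphe hsro gwgj ypbfc ruyqx aocyd dat csjck
Final line 7: aocyd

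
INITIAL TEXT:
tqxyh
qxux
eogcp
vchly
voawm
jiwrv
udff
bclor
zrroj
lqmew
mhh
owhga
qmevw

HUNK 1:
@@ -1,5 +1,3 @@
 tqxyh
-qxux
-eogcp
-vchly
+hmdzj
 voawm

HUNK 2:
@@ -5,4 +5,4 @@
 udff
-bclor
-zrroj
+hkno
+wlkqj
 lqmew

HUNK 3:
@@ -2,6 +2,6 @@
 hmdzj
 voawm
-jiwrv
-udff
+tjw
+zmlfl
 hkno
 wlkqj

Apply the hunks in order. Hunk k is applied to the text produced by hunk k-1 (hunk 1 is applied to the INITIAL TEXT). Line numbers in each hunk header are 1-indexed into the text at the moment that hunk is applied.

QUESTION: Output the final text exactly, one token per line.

Answer: tqxyh
hmdzj
voawm
tjw
zmlfl
hkno
wlkqj
lqmew
mhh
owhga
qmevw

Derivation:
Hunk 1: at line 1 remove [qxux,eogcp,vchly] add [hmdzj] -> 11 lines: tqxyh hmdzj voawm jiwrv udff bclor zrroj lqmew mhh owhga qmevw
Hunk 2: at line 5 remove [bclor,zrroj] add [hkno,wlkqj] -> 11 lines: tqxyh hmdzj voawm jiwrv udff hkno wlkqj lqmew mhh owhga qmevw
Hunk 3: at line 2 remove [jiwrv,udff] add [tjw,zmlfl] -> 11 lines: tqxyh hmdzj voawm tjw zmlfl hkno wlkqj lqmew mhh owhga qmevw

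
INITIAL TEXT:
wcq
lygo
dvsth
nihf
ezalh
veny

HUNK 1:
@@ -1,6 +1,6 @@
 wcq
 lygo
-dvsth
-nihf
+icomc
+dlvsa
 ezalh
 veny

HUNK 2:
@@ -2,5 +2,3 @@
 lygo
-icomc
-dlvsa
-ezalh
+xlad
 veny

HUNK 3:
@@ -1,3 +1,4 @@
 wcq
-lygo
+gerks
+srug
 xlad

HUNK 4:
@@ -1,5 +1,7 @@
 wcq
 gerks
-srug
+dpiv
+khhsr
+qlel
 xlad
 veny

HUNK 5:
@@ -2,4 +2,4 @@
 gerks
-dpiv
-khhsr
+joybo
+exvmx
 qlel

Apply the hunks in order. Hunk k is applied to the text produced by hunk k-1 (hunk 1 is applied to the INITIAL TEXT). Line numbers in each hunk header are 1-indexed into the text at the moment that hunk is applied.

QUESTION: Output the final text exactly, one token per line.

Hunk 1: at line 1 remove [dvsth,nihf] add [icomc,dlvsa] -> 6 lines: wcq lygo icomc dlvsa ezalh veny
Hunk 2: at line 2 remove [icomc,dlvsa,ezalh] add [xlad] -> 4 lines: wcq lygo xlad veny
Hunk 3: at line 1 remove [lygo] add [gerks,srug] -> 5 lines: wcq gerks srug xlad veny
Hunk 4: at line 1 remove [srug] add [dpiv,khhsr,qlel] -> 7 lines: wcq gerks dpiv khhsr qlel xlad veny
Hunk 5: at line 2 remove [dpiv,khhsr] add [joybo,exvmx] -> 7 lines: wcq gerks joybo exvmx qlel xlad veny

Answer: wcq
gerks
joybo
exvmx
qlel
xlad
veny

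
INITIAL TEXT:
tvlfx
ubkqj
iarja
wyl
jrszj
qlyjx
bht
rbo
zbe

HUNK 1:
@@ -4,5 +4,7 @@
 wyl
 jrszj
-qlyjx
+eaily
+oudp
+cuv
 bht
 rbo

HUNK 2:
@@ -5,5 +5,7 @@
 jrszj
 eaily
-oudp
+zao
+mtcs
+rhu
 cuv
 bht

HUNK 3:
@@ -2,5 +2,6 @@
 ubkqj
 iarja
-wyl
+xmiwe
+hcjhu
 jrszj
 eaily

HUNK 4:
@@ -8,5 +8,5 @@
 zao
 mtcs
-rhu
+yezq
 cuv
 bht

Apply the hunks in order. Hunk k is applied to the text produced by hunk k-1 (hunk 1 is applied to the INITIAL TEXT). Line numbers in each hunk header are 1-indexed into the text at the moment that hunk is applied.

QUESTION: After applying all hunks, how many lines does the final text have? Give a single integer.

Answer: 14

Derivation:
Hunk 1: at line 4 remove [qlyjx] add [eaily,oudp,cuv] -> 11 lines: tvlfx ubkqj iarja wyl jrszj eaily oudp cuv bht rbo zbe
Hunk 2: at line 5 remove [oudp] add [zao,mtcs,rhu] -> 13 lines: tvlfx ubkqj iarja wyl jrszj eaily zao mtcs rhu cuv bht rbo zbe
Hunk 3: at line 2 remove [wyl] add [xmiwe,hcjhu] -> 14 lines: tvlfx ubkqj iarja xmiwe hcjhu jrszj eaily zao mtcs rhu cuv bht rbo zbe
Hunk 4: at line 8 remove [rhu] add [yezq] -> 14 lines: tvlfx ubkqj iarja xmiwe hcjhu jrszj eaily zao mtcs yezq cuv bht rbo zbe
Final line count: 14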